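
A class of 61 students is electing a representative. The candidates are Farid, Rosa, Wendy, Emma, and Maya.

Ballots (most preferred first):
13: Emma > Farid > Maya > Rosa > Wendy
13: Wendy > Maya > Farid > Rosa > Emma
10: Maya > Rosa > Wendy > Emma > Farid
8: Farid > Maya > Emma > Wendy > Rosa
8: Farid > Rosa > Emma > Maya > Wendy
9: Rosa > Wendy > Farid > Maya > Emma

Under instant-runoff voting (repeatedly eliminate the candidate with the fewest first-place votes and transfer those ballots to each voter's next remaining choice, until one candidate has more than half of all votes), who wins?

Wendy

Round 1: Farid 16, Rosa 9, Wendy 13, Emma 13, Maya 10. Rosa eliminated.
Round 2: Farid 16, Wendy 22, Emma 13, Maya 10. Maya eliminated.
Round 3: Farid 16, Wendy 32, Emma 13. Wendy has a majority (≥31).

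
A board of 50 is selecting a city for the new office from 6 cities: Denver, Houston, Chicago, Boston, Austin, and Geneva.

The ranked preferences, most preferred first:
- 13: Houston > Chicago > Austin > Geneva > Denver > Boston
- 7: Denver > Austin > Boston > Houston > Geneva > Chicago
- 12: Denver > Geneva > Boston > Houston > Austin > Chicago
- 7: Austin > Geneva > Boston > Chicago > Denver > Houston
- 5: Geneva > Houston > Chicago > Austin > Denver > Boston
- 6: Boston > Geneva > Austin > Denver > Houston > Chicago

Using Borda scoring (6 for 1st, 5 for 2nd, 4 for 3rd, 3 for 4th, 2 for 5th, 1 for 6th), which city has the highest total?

Denver: 13×2 + 7×6 + 12×6 + 7×2 + 5×2 + 6×3 = 182
Houston: 13×6 + 7×3 + 12×3 + 7×1 + 5×5 + 6×2 = 179
Chicago: 13×5 + 7×1 + 12×1 + 7×3 + 5×4 + 6×1 = 131
Boston: 13×1 + 7×4 + 12×4 + 7×4 + 5×1 + 6×6 = 158
Austin: 13×4 + 7×5 + 12×2 + 7×6 + 5×3 + 6×4 = 192
Geneva: 13×3 + 7×2 + 12×5 + 7×5 + 5×6 + 6×5 = 208

Geneva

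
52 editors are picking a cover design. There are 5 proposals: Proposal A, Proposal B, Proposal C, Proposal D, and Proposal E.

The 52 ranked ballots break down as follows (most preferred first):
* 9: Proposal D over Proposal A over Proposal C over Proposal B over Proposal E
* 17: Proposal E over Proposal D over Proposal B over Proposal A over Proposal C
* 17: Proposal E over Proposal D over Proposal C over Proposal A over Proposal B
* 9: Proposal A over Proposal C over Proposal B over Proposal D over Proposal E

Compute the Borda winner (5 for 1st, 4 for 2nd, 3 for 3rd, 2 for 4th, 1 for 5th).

Proposal D

Proposal A: 9×4 + 17×2 + 17×2 + 9×5 = 149
Proposal B: 9×2 + 17×3 + 17×1 + 9×3 = 113
Proposal C: 9×3 + 17×1 + 17×3 + 9×4 = 131
Proposal D: 9×5 + 17×4 + 17×4 + 9×2 = 199
Proposal E: 9×1 + 17×5 + 17×5 + 9×1 = 188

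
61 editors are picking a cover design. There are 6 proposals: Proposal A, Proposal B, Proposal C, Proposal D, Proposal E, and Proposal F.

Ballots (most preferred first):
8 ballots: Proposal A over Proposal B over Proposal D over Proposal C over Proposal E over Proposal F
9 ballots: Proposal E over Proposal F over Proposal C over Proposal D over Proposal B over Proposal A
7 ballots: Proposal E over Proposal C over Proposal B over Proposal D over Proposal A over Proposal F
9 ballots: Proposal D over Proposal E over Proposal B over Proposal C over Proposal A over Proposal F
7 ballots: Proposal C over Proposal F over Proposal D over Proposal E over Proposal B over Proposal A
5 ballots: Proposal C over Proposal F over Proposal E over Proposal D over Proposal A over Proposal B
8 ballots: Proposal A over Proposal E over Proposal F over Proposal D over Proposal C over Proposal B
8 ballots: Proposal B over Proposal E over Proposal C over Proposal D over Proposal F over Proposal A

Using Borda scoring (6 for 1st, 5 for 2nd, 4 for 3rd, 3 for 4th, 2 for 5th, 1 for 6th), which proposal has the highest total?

Proposal A: 8×6 + 9×1 + 7×2 + 9×2 + 7×1 + 5×2 + 8×6 + 8×1 = 162
Proposal B: 8×5 + 9×2 + 7×4 + 9×4 + 7×2 + 5×1 + 8×1 + 8×6 = 197
Proposal C: 8×3 + 9×4 + 7×5 + 9×3 + 7×6 + 5×6 + 8×2 + 8×4 = 242
Proposal D: 8×4 + 9×3 + 7×3 + 9×6 + 7×4 + 5×3 + 8×3 + 8×3 = 225
Proposal E: 8×2 + 9×6 + 7×6 + 9×5 + 7×3 + 5×4 + 8×5 + 8×5 = 278
Proposal F: 8×1 + 9×5 + 7×1 + 9×1 + 7×5 + 5×5 + 8×4 + 8×2 = 177

Proposal E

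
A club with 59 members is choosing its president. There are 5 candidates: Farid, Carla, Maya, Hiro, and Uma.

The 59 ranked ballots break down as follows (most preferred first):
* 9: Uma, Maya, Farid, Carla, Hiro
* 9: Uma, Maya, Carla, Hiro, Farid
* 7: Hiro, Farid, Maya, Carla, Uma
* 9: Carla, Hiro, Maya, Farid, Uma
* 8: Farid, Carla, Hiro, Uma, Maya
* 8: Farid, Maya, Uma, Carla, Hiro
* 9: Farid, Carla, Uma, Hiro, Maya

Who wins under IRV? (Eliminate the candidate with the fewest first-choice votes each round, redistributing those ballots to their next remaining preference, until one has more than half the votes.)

Round 1: Farid 25, Carla 9, Maya 0, Hiro 7, Uma 18. Maya eliminated.
Round 2: Farid 25, Carla 9, Hiro 7, Uma 18. Hiro eliminated.
Round 3: Farid 32, Carla 9, Uma 18. Farid has a majority (≥30).

Farid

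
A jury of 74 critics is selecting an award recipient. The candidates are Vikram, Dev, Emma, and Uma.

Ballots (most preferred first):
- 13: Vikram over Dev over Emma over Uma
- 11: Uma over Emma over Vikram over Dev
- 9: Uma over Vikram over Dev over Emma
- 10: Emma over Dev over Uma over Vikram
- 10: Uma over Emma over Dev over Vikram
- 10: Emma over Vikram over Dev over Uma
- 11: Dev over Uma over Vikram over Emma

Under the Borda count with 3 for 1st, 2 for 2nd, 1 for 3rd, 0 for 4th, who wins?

Vikram: 13×3 + 11×1 + 9×2 + 10×0 + 10×0 + 10×2 + 11×1 = 99
Dev: 13×2 + 11×0 + 9×1 + 10×2 + 10×1 + 10×1 + 11×3 = 108
Emma: 13×1 + 11×2 + 9×0 + 10×3 + 10×2 + 10×3 + 11×0 = 115
Uma: 13×0 + 11×3 + 9×3 + 10×1 + 10×3 + 10×0 + 11×2 = 122

Uma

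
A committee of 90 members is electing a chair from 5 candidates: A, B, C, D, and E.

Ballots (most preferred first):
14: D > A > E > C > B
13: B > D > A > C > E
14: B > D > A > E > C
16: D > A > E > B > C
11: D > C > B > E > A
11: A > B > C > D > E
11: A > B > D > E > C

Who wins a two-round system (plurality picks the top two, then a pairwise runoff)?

B

Round 1 first-place votes: A 22, B 27, C 0, D 41, E 0. D and B advance.
Runoff: D is ranked above B on 41 ballots, B above D on 49.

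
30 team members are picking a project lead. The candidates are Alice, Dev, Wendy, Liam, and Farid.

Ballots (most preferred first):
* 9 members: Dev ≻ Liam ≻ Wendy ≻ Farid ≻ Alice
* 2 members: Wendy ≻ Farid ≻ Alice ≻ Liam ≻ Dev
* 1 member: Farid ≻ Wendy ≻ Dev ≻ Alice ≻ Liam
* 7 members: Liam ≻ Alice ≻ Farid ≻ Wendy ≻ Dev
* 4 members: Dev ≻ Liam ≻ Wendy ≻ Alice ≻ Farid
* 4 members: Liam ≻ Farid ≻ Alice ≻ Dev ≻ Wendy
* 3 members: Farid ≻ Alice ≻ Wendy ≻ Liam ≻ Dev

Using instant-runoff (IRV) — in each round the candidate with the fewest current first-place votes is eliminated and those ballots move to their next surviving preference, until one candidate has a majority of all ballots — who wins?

Liam

Round 1: Alice 0, Dev 13, Wendy 2, Liam 11, Farid 4. Alice eliminated.
Round 2: Dev 13, Wendy 2, Liam 11, Farid 4. Wendy eliminated.
Round 3: Dev 13, Liam 11, Farid 6. Farid eliminated.
Round 4: Dev 14, Liam 16. Liam has a majority (≥16).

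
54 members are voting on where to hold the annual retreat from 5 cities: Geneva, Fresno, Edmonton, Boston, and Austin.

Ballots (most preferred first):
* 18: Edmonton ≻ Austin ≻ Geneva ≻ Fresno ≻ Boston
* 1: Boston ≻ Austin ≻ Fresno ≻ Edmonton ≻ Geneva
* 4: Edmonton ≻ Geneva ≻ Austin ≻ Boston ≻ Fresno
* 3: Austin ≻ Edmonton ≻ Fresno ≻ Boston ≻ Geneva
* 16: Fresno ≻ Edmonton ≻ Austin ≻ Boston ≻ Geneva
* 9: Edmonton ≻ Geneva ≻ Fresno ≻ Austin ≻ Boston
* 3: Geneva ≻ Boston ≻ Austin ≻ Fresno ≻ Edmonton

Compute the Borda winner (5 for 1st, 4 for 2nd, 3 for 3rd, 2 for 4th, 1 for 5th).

Geneva: 18×3 + 1×1 + 4×4 + 3×1 + 16×1 + 9×4 + 3×5 = 141
Fresno: 18×2 + 1×3 + 4×1 + 3×3 + 16×5 + 9×3 + 3×2 = 165
Edmonton: 18×5 + 1×2 + 4×5 + 3×4 + 16×4 + 9×5 + 3×1 = 236
Boston: 18×1 + 1×5 + 4×2 + 3×2 + 16×2 + 9×1 + 3×4 = 90
Austin: 18×4 + 1×4 + 4×3 + 3×5 + 16×3 + 9×2 + 3×3 = 178

Edmonton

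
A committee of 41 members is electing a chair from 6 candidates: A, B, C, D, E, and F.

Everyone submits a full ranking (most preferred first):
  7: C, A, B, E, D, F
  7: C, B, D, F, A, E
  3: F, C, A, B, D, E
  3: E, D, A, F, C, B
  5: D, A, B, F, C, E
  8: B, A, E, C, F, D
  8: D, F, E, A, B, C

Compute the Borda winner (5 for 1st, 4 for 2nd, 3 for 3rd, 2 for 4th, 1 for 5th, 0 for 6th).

A: 7×4 + 7×1 + 3×3 + 3×3 + 5×4 + 8×4 + 8×2 = 121
B: 7×3 + 7×4 + 3×2 + 3×0 + 5×3 + 8×5 + 8×1 = 118
C: 7×5 + 7×5 + 3×4 + 3×1 + 5×1 + 8×2 + 8×0 = 106
D: 7×1 + 7×3 + 3×1 + 3×4 + 5×5 + 8×0 + 8×5 = 108
E: 7×2 + 7×0 + 3×0 + 3×5 + 5×0 + 8×3 + 8×3 = 77
F: 7×0 + 7×2 + 3×5 + 3×2 + 5×2 + 8×1 + 8×4 = 85

A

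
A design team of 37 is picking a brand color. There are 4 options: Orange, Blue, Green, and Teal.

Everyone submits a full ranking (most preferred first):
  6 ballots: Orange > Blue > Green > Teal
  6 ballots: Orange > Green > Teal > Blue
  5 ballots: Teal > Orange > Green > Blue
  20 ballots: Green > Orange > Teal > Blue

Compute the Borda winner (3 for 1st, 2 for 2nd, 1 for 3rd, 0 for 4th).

Orange: 6×3 + 6×3 + 5×2 + 20×2 = 86
Blue: 6×2 + 6×0 + 5×0 + 20×0 = 12
Green: 6×1 + 6×2 + 5×1 + 20×3 = 83
Teal: 6×0 + 6×1 + 5×3 + 20×1 = 41

Orange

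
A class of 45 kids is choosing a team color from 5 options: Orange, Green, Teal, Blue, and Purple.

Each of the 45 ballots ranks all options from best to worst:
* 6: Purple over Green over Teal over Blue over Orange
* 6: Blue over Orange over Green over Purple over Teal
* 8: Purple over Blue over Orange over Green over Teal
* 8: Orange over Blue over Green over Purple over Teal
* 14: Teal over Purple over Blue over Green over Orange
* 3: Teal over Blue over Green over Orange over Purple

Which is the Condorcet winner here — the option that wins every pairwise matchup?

Purple vs Orange: 28–17
Purple vs Green: 28–17
Purple vs Teal: 28–17
Purple vs Blue: 28–17
Purple beats every other option.

Purple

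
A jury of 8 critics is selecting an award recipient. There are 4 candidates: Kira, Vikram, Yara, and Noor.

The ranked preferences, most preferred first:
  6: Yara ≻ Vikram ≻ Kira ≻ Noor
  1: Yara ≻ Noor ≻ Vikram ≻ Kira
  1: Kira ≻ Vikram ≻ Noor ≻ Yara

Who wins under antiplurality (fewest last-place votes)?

Vikram

Last-place votes: Kira 1, Vikram 0, Yara 1, Noor 6.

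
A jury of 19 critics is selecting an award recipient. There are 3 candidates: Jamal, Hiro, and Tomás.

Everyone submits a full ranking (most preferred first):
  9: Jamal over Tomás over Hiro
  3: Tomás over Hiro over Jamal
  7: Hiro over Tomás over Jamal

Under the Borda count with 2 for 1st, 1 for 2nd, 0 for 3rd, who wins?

Jamal: 9×2 + 3×0 + 7×0 = 18
Hiro: 9×0 + 3×1 + 7×2 = 17
Tomás: 9×1 + 3×2 + 7×1 = 22

Tomás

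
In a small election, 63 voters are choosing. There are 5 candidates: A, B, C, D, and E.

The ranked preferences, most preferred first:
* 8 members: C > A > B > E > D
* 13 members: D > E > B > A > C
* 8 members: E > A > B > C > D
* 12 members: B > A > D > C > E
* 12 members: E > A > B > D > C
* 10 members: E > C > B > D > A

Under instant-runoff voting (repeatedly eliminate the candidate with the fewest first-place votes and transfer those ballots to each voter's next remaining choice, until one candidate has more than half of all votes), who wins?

E

Round 1: A 0, B 12, C 8, D 13, E 30. A eliminated.
Round 2: B 12, C 8, D 13, E 30. C eliminated.
Round 3: B 20, D 13, E 30. D eliminated.
Round 4: B 20, E 43. E has a majority (≥32).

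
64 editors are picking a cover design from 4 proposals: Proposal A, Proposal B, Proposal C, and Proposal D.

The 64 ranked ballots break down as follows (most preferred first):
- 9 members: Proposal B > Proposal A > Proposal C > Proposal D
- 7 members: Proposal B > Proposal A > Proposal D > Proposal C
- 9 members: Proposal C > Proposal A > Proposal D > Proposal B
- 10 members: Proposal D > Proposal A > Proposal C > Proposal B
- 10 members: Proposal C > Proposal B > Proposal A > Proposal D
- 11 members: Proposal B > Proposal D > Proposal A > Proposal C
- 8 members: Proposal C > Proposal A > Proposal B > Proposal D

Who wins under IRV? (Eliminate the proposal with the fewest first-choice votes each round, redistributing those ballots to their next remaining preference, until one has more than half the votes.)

Round 1: Proposal A 0, Proposal B 27, Proposal C 27, Proposal D 10. Proposal A eliminated.
Round 2: Proposal B 27, Proposal C 27, Proposal D 10. Proposal D eliminated.
Round 3: Proposal B 27, Proposal C 37. Proposal C has a majority (≥33).

Proposal C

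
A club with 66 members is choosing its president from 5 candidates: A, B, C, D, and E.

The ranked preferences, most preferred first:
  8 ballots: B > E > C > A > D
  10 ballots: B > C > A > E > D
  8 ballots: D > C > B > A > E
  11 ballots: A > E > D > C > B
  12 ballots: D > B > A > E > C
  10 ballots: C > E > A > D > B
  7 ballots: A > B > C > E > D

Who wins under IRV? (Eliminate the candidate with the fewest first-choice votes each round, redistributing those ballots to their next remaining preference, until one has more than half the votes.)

Round 1: A 18, B 18, C 10, D 20, E 0. E eliminated.
Round 2: A 18, B 18, C 10, D 20. C eliminated.
Round 3: A 28, B 18, D 20. B eliminated.
Round 4: A 46, D 20. A has a majority (≥34).

A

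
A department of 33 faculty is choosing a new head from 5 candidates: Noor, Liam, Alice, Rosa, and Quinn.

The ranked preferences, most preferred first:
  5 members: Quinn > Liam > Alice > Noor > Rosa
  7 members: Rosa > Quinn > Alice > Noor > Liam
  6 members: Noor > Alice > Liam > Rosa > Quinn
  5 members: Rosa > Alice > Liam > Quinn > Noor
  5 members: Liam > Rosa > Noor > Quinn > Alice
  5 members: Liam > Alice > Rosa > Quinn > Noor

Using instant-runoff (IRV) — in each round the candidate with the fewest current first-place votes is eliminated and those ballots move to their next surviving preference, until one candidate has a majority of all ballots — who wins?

Liam

Round 1: Noor 6, Liam 10, Alice 0, Rosa 12, Quinn 5. Alice eliminated.
Round 2: Noor 6, Liam 10, Rosa 12, Quinn 5. Quinn eliminated.
Round 3: Noor 6, Liam 15, Rosa 12. Noor eliminated.
Round 4: Liam 21, Rosa 12. Liam has a majority (≥17).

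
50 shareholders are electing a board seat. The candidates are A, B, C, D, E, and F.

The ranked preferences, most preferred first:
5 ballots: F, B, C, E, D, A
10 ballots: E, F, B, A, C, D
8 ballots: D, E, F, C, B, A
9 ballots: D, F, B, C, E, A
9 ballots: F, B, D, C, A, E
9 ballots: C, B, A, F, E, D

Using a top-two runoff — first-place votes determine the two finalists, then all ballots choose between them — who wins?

Round 1 first-place votes: A 0, B 0, C 9, D 17, E 10, F 14. D and F advance.
Runoff: D is ranked above F on 17 ballots, F above D on 33.

F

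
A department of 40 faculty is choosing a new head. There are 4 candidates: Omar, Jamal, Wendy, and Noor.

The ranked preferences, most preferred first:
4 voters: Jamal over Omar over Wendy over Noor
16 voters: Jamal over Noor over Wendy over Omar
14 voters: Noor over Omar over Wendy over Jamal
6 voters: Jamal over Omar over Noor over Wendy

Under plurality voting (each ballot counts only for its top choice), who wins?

Jamal

First-place votes: Omar 0, Jamal 26, Wendy 0, Noor 14.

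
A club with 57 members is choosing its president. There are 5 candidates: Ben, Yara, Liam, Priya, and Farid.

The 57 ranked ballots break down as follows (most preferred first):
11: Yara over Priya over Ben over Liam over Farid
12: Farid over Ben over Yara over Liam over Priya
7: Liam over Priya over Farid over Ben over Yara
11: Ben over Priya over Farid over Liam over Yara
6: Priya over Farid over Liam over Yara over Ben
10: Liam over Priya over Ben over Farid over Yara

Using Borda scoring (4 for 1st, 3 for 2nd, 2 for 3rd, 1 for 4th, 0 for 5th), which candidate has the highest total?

Priya

Ben: 11×2 + 12×3 + 7×1 + 11×4 + 6×0 + 10×2 = 129
Yara: 11×4 + 12×2 + 7×0 + 11×0 + 6×1 + 10×0 = 74
Liam: 11×1 + 12×1 + 7×4 + 11×1 + 6×2 + 10×4 = 114
Priya: 11×3 + 12×0 + 7×3 + 11×3 + 6×4 + 10×3 = 141
Farid: 11×0 + 12×4 + 7×2 + 11×2 + 6×3 + 10×1 = 112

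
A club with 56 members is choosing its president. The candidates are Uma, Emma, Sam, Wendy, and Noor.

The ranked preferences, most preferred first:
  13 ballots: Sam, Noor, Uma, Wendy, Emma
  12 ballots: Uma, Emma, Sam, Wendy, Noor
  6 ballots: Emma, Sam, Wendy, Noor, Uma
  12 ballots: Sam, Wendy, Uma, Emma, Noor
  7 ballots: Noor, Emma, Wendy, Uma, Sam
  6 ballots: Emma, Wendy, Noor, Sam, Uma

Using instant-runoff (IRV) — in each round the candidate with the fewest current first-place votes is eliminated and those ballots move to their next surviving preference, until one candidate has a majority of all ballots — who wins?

Round 1: Uma 12, Emma 12, Sam 25, Wendy 0, Noor 7. Wendy eliminated.
Round 2: Uma 12, Emma 12, Sam 25, Noor 7. Noor eliminated.
Round 3: Uma 12, Emma 19, Sam 25. Uma eliminated.
Round 4: Emma 31, Sam 25. Emma has a majority (≥29).

Emma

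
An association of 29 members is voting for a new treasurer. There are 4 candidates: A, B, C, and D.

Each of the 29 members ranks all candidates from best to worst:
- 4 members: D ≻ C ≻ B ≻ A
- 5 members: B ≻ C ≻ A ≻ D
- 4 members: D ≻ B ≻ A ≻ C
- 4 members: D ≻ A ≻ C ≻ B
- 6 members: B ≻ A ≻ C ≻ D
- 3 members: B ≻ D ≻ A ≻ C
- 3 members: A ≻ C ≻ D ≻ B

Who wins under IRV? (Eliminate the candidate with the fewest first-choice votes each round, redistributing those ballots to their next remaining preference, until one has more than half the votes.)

Round 1: A 3, B 14, C 0, D 12. C eliminated.
Round 2: A 3, B 14, D 12. A eliminated.
Round 3: B 14, D 15. D has a majority (≥15).

D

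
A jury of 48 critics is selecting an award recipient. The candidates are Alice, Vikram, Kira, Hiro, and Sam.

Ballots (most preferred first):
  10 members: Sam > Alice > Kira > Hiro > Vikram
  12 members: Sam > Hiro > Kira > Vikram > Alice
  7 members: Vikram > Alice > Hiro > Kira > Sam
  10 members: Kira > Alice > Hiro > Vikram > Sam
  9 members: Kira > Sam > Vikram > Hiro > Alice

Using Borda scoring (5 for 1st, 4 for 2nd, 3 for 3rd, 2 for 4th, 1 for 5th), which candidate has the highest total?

Alice: 10×4 + 12×1 + 7×4 + 10×4 + 9×1 = 129
Vikram: 10×1 + 12×2 + 7×5 + 10×2 + 9×3 = 116
Kira: 10×3 + 12×3 + 7×2 + 10×5 + 9×5 = 175
Hiro: 10×2 + 12×4 + 7×3 + 10×3 + 9×2 = 137
Sam: 10×5 + 12×5 + 7×1 + 10×1 + 9×4 = 163

Kira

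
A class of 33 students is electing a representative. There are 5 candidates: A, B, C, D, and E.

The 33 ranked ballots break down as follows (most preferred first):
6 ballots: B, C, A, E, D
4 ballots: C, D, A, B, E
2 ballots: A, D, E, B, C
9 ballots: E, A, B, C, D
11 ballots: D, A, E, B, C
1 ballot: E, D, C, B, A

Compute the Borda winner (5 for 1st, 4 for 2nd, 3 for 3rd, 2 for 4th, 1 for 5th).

A

A: 6×3 + 4×3 + 2×5 + 9×4 + 11×4 + 1×1 = 121
B: 6×5 + 4×2 + 2×2 + 9×3 + 11×2 + 1×2 = 93
C: 6×4 + 4×5 + 2×1 + 9×2 + 11×1 + 1×3 = 78
D: 6×1 + 4×4 + 2×4 + 9×1 + 11×5 + 1×4 = 98
E: 6×2 + 4×1 + 2×3 + 9×5 + 11×3 + 1×5 = 105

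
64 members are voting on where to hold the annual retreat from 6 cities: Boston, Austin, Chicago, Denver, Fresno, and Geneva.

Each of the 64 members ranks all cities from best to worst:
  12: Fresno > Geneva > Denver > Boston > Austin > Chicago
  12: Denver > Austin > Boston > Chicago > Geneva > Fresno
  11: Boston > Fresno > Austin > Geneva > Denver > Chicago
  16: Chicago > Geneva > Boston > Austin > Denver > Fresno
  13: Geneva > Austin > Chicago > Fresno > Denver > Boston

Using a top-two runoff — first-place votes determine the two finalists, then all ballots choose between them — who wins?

Round 1 first-place votes: Boston 11, Austin 0, Chicago 16, Denver 12, Fresno 12, Geneva 13. Chicago and Geneva advance.
Runoff: Chicago is ranked above Geneva on 28 ballots, Geneva above Chicago on 36.

Geneva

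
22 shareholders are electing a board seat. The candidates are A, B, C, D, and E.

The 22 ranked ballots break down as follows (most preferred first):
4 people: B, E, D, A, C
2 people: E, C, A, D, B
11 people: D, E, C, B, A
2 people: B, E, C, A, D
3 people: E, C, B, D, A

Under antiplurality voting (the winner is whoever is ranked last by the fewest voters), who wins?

E

Last-place votes: A 14, B 2, C 4, D 2, E 0.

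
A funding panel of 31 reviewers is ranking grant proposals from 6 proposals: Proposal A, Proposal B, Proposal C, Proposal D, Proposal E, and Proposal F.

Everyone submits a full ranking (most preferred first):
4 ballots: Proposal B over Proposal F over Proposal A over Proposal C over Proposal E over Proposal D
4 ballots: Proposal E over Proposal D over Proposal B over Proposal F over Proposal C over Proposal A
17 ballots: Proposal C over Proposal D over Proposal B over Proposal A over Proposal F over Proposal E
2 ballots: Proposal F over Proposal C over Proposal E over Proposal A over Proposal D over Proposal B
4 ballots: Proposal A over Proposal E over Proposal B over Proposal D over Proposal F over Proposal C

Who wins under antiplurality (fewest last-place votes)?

Last-place votes: Proposal A 4, Proposal B 2, Proposal C 4, Proposal D 4, Proposal E 17, Proposal F 0.

Proposal F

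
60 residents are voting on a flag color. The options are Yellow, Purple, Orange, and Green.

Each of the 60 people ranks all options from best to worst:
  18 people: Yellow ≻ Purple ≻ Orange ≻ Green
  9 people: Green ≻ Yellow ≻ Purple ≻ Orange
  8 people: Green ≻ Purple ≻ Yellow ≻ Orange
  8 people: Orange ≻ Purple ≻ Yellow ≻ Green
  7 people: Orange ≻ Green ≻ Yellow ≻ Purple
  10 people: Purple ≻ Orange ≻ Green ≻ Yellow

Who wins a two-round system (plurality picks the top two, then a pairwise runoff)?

Green

Round 1 first-place votes: Yellow 18, Purple 10, Orange 15, Green 17. Yellow and Green advance.
Runoff: Yellow is ranked above Green on 26 ballots, Green above Yellow on 34.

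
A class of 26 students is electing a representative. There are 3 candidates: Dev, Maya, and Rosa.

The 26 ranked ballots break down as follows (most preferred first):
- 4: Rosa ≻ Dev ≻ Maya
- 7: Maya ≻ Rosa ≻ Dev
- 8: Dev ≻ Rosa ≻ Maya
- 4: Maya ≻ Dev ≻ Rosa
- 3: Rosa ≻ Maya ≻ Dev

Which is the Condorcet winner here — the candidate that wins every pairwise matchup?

Rosa vs Dev: 14–12
Rosa vs Maya: 15–11
Rosa beats every other candidate.

Rosa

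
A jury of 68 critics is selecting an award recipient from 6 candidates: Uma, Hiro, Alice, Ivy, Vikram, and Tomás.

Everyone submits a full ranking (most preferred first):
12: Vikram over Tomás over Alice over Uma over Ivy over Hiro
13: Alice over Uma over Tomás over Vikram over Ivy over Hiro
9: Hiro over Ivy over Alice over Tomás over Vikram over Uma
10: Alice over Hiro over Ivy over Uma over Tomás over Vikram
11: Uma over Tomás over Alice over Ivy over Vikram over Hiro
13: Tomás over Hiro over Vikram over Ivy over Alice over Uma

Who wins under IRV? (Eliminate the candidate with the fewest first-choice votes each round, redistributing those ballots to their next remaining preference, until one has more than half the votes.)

Round 1: Uma 11, Hiro 9, Alice 23, Ivy 0, Vikram 12, Tomás 13. Ivy eliminated.
Round 2: Uma 11, Hiro 9, Alice 23, Vikram 12, Tomás 13. Hiro eliminated.
Round 3: Uma 11, Alice 32, Vikram 12, Tomás 13. Uma eliminated.
Round 4: Alice 32, Vikram 12, Tomás 24. Vikram eliminated.
Round 5: Alice 32, Tomás 36. Tomás has a majority (≥35).

Tomás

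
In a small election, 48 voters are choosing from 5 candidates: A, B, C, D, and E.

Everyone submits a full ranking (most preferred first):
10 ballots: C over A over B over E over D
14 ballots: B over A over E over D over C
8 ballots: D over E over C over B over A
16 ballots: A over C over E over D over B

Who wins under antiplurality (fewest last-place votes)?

E

Last-place votes: A 8, B 16, C 14, D 10, E 0.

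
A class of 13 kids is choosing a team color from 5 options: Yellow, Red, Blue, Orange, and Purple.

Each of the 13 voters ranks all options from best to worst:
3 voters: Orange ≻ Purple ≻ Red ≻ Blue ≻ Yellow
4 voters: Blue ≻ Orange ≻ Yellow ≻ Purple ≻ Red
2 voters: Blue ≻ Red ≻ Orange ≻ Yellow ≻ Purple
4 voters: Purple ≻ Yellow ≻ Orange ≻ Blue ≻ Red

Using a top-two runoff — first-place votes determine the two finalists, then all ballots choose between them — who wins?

Purple

Round 1 first-place votes: Yellow 0, Red 0, Blue 6, Orange 3, Purple 4. Blue and Purple advance.
Runoff: Blue is ranked above Purple on 6 ballots, Purple above Blue on 7.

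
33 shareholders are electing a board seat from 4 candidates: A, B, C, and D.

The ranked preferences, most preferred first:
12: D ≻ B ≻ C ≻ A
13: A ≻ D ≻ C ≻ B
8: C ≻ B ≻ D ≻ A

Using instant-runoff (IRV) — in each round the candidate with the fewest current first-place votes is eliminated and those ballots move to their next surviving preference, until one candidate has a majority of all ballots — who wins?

Round 1: A 13, B 0, C 8, D 12. B eliminated.
Round 2: A 13, C 8, D 12. C eliminated.
Round 3: A 13, D 20. D has a majority (≥17).

D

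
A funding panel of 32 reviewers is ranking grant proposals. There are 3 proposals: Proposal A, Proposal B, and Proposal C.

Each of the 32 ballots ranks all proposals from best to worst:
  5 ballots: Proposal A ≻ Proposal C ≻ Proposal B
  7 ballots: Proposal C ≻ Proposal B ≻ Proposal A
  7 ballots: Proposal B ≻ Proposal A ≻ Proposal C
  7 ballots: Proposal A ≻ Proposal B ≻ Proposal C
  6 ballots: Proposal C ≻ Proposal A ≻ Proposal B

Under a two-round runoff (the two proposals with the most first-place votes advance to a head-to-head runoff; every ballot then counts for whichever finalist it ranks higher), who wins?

Proposal A

Round 1 first-place votes: Proposal A 12, Proposal B 7, Proposal C 13. Proposal C and Proposal A advance.
Runoff: Proposal C is ranked above Proposal A on 13 ballots, Proposal A above Proposal C on 19.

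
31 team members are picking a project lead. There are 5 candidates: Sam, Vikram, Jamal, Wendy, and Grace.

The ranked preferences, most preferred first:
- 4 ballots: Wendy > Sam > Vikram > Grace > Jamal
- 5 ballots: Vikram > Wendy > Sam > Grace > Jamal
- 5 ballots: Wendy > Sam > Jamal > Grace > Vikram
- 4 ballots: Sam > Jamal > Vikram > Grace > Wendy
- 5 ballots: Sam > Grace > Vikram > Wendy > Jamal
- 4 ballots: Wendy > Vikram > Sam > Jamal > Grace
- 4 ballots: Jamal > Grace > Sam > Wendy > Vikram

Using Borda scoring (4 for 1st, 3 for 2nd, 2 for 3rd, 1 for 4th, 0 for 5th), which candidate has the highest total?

Sam: 4×3 + 5×2 + 5×3 + 4×4 + 5×4 + 4×2 + 4×2 = 89
Vikram: 4×2 + 5×4 + 5×0 + 4×2 + 5×2 + 4×3 + 4×0 = 58
Jamal: 4×0 + 5×0 + 5×2 + 4×3 + 5×0 + 4×1 + 4×4 = 42
Wendy: 4×4 + 5×3 + 5×4 + 4×0 + 5×1 + 4×4 + 4×1 = 76
Grace: 4×1 + 5×1 + 5×1 + 4×1 + 5×3 + 4×0 + 4×3 = 45

Sam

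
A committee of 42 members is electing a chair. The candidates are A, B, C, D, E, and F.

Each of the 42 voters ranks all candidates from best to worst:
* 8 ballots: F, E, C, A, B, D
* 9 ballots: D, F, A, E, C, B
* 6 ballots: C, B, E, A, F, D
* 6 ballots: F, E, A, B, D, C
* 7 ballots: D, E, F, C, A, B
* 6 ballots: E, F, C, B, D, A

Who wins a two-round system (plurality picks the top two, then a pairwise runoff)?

F

Round 1 first-place votes: A 0, B 0, C 6, D 16, E 6, F 14. D and F advance.
Runoff: D is ranked above F on 16 ballots, F above D on 26.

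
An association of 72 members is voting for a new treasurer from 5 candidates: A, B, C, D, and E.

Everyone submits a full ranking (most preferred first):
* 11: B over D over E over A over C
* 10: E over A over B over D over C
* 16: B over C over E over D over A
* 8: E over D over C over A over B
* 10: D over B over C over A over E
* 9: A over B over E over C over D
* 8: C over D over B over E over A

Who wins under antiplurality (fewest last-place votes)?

Last-place votes: A 24, B 8, C 21, D 9, E 10.

B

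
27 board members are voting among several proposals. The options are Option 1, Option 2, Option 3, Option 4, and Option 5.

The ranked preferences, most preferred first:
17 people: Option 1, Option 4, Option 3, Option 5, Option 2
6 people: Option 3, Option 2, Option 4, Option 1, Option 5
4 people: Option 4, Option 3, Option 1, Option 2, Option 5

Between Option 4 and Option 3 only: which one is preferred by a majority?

Option 4

Option 4 is ranked above Option 3 on 21 ballots; Option 3 above Option 4 on 6.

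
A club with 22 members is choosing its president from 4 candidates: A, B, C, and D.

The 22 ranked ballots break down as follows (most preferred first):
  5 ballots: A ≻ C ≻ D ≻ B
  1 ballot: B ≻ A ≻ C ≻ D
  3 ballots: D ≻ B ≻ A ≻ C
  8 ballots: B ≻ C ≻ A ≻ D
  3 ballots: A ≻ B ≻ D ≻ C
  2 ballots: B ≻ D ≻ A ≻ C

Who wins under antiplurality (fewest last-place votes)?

Last-place votes: A 0, B 5, C 8, D 9.

A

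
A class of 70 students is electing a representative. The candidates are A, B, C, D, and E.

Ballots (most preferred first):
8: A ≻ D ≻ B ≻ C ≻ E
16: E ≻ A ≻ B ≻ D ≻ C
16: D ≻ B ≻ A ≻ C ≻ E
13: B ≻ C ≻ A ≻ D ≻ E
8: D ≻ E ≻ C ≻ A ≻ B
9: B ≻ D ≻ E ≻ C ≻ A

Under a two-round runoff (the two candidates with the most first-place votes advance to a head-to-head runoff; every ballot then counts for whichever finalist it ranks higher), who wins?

Round 1 first-place votes: A 8, B 22, C 0, D 24, E 16. D and B advance.
Runoff: D is ranked above B on 32 ballots, B above D on 38.

B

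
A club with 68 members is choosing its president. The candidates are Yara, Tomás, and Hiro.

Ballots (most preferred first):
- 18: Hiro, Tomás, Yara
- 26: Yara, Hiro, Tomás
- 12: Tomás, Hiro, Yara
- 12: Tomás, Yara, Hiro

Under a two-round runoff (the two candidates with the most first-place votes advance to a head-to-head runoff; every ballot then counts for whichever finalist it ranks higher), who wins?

Tomás

Round 1 first-place votes: Yara 26, Tomás 24, Hiro 18. Yara and Tomás advance.
Runoff: Yara is ranked above Tomás on 26 ballots, Tomás above Yara on 42.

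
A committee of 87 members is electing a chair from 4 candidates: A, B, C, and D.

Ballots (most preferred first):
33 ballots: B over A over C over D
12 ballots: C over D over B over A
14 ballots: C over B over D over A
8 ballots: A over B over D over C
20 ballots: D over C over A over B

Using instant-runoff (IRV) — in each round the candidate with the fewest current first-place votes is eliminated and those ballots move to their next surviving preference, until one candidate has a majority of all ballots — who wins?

Round 1: A 8, B 33, C 26, D 20. A eliminated.
Round 2: B 41, C 26, D 20. D eliminated.
Round 3: B 41, C 46. C has a majority (≥44).

C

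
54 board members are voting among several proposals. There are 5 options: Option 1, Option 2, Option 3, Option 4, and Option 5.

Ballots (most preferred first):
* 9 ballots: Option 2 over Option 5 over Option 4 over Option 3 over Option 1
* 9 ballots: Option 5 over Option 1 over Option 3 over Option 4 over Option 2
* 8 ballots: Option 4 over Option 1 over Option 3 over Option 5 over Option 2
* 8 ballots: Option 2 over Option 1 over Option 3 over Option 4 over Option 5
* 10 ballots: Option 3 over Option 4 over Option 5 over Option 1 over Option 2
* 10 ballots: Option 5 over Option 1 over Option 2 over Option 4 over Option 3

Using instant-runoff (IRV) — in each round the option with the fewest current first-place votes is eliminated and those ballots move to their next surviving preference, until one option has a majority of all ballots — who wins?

Round 1: Option 1 0, Option 2 17, Option 3 10, Option 4 8, Option 5 19. Option 1 eliminated.
Round 2: Option 2 17, Option 3 10, Option 4 8, Option 5 19. Option 4 eliminated.
Round 3: Option 2 17, Option 3 18, Option 5 19. Option 2 eliminated.
Round 4: Option 3 26, Option 5 28. Option 5 has a majority (≥28).

Option 5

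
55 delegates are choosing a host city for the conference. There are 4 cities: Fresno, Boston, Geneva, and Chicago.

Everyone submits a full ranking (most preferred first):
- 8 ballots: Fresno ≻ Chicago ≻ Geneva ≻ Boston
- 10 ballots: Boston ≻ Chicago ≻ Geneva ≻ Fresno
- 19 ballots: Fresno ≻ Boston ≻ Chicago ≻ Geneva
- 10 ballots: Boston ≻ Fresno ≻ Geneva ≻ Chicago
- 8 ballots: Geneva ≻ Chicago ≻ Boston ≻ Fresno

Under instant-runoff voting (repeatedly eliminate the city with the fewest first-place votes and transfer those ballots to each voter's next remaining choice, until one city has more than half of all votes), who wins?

Round 1: Fresno 27, Boston 20, Geneva 8, Chicago 0. Chicago eliminated.
Round 2: Fresno 27, Boston 20, Geneva 8. Geneva eliminated.
Round 3: Fresno 27, Boston 28. Boston has a majority (≥28).

Boston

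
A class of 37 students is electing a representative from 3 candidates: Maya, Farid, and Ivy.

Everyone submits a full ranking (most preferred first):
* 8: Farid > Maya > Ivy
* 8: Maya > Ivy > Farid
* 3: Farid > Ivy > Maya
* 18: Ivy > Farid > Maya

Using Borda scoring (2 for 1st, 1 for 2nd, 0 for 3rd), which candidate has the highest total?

Maya: 8×1 + 8×2 + 3×0 + 18×0 = 24
Farid: 8×2 + 8×0 + 3×2 + 18×1 = 40
Ivy: 8×0 + 8×1 + 3×1 + 18×2 = 47

Ivy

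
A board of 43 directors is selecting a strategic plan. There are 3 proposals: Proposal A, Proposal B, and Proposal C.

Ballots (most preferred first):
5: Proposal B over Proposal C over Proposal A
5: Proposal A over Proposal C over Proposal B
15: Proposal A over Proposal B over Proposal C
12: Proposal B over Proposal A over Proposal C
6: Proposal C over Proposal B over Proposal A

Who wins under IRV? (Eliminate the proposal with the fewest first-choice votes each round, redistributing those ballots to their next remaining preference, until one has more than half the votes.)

Round 1: Proposal A 20, Proposal B 17, Proposal C 6. Proposal C eliminated.
Round 2: Proposal A 20, Proposal B 23. Proposal B has a majority (≥22).

Proposal B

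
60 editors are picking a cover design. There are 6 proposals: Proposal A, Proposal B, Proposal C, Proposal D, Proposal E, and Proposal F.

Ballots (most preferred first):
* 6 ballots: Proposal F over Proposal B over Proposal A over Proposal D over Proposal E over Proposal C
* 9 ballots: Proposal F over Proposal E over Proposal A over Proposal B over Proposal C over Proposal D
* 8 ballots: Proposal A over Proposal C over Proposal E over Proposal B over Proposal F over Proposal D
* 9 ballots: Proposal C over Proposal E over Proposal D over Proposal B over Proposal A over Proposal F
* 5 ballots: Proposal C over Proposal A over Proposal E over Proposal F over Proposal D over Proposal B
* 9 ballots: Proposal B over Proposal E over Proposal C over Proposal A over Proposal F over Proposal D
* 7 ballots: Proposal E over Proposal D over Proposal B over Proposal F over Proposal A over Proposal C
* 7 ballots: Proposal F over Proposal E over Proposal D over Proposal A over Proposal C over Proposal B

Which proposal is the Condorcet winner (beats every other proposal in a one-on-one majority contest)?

Proposal E vs Proposal A: 41–19
Proposal E vs Proposal B: 45–15
Proposal E vs Proposal C: 38–22
Proposal E vs Proposal D: 54–6
Proposal E vs Proposal F: 38–22
Proposal E beats every other proposal.

Proposal E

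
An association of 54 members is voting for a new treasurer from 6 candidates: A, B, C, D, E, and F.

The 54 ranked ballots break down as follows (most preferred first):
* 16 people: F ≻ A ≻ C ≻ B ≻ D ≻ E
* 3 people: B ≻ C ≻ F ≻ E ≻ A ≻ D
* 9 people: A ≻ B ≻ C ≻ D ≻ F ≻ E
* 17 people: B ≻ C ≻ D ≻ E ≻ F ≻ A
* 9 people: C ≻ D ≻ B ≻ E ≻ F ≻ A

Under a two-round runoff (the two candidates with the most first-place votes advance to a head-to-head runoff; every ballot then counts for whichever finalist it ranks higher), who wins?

Round 1 first-place votes: A 9, B 20, C 9, D 0, E 0, F 16. B and F advance.
Runoff: B is ranked above F on 38 ballots, F above B on 16.

B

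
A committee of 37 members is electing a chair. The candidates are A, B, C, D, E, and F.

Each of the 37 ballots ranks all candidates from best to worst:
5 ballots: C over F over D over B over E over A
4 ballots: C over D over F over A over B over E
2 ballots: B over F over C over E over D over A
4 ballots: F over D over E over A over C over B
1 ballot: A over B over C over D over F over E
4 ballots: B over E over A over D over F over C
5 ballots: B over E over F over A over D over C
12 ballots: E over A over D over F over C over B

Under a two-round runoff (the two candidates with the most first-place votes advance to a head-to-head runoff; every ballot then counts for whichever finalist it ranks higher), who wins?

B

Round 1 first-place votes: A 1, B 11, C 9, D 0, E 12, F 4. E and B advance.
Runoff: E is ranked above B on 16 ballots, B above E on 21.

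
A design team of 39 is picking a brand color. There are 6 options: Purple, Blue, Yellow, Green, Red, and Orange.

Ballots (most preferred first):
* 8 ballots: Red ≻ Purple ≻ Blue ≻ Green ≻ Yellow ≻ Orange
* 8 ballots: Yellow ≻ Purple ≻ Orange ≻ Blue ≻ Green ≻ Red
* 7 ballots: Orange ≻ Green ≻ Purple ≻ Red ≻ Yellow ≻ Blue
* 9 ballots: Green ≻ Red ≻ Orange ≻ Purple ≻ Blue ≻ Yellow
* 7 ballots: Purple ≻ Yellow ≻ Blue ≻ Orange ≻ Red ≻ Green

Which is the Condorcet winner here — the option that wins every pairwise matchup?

Purple

Purple vs Blue: 39–0
Purple vs Yellow: 31–8
Purple vs Green: 23–16
Purple vs Red: 22–17
Purple vs Orange: 23–16
Purple beats every other option.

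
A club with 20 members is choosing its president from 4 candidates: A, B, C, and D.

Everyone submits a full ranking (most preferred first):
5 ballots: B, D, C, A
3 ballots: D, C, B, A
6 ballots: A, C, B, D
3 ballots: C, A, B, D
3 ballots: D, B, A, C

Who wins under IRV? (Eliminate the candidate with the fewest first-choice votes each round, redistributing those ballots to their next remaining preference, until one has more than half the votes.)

D

Round 1: A 6, B 5, C 3, D 6. C eliminated.
Round 2: A 9, B 5, D 6. B eliminated.
Round 3: A 9, D 11. D has a majority (≥11).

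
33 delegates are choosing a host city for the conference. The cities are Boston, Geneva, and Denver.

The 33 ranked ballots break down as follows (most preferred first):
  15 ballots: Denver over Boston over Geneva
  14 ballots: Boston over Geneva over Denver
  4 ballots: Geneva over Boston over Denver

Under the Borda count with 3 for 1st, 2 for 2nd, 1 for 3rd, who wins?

Boston

Boston: 15×2 + 14×3 + 4×2 = 80
Geneva: 15×1 + 14×2 + 4×3 = 55
Denver: 15×3 + 14×1 + 4×1 = 63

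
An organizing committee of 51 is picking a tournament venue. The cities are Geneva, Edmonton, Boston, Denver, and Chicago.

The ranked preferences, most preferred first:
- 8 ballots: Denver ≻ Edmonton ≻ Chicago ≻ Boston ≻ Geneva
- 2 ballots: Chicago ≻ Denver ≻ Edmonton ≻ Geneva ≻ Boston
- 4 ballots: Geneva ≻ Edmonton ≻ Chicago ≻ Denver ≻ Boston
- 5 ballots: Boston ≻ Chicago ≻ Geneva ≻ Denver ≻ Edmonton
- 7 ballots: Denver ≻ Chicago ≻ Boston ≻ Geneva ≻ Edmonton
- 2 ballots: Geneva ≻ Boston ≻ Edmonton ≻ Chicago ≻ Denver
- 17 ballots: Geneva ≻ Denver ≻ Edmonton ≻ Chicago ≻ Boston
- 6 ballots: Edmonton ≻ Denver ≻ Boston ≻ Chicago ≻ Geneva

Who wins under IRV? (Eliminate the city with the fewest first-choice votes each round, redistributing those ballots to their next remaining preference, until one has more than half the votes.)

Round 1: Geneva 23, Edmonton 6, Boston 5, Denver 15, Chicago 2. Chicago eliminated.
Round 2: Geneva 23, Edmonton 6, Boston 5, Denver 17. Boston eliminated.
Round 3: Geneva 28, Edmonton 6, Denver 17. Geneva has a majority (≥26).

Geneva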